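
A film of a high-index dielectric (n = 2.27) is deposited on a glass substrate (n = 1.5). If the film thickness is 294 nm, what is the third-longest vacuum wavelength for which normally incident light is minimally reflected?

Ray reflecting at the top interface goes from n = 1.0 toward n = 2.27: a half-wave phase shift.
At the lower boundary (n = 2.27 to n = 1.5) the reflected ray undergoes no phase shift.
The two reflections differ by half a wavelength.
With one net inversion, destructive interference in reflection requires 2 n t = m λ.
λ = 2 n t / m. The third-longest wavelength is m = 3: λ = 2 × 2.27 × 294 / 3.00 = 445 nm.

445 nm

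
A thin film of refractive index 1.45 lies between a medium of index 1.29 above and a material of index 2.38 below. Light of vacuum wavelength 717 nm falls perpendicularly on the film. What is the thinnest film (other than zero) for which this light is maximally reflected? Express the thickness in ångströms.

2472 Å

Top surface (1.29 → 1.45): reflection off a higher-index medium gives a half-wave phase shift.
Ray reflecting at the bottom interface goes from n = 1.45 toward n = 2.38: a half-wave phase shift.
Zero or two π shifts → no net half-wave offset.
With no net inversion, constructive interference in reflection requires 2 n t = m λ.
Minimum nonzero at m = 1: t = λ / (2 n) = 717 / (2 × 1.45) = 247 nm.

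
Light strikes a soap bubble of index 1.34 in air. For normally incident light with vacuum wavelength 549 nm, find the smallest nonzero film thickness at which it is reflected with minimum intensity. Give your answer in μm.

0.205 μm

At the upper boundary (n = 1.0 to n = 1.34) the reflected ray undergoes a half-wave phase shift.
At the lower boundary (n = 1.34 to n = 1.0) the reflected ray undergoes no phase shift.
The two reflections differ by half a wavelength.
So the condition for destructive reflection is 2 n t = m λ.
Minimum nonzero at m = 1: t = λ / (2 n) = 549 / (2 × 1.34) = 205 nm.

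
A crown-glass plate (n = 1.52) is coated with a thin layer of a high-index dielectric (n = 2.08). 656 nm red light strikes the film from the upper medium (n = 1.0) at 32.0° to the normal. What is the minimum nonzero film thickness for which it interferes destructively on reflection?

Ray reflecting at the top interface goes from n = 1.0 toward n = 2.08: a half-wave phase shift.
Ray reflecting at the bottom interface goes from n = 2.08 toward n = 1.52: no phase shift.
Net: one phase inversion between the two reflected rays.
For weak reflection here: 2 n t cos θ_r = m λ.
Snell's law: 1.0 sin 32.0° = 2.08 sin θ_r → sin θ_r = 0.255, cos θ_r = 0.967.
Minimum nonzero at m = 1: t = λ / (2 n cos θ_r) = 656 / (2 × 2.08 × 0.967) = 163 nm.

163 nm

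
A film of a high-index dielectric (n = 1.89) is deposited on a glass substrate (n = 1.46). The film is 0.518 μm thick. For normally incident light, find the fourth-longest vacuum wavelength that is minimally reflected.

490 nm

At the upper boundary (n = 1.0 to n = 1.89) the reflected ray undergoes a half-wave phase shift.
Ray reflecting at the bottom interface goes from n = 1.89 toward n = 1.46: no phase shift.
The two reflections differ by half a wavelength.
With one net inversion, destructive interference in reflection requires 2 n t = m λ.
λ = 2 n t / m. The fourth-longest wavelength is m = 4: λ = 2 × 1.89 × 518 / 4.00 = 490 nm.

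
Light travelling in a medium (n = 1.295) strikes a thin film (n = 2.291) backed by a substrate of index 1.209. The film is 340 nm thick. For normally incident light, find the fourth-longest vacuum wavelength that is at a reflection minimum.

389 nm

Ray reflecting at the top interface goes from n = 1.295 toward n = 2.291: a half-wave phase shift.
At the lower boundary (n = 2.291 to n = 1.209) the reflected ray undergoes no phase shift.
Net: one phase inversion between the two reflected rays.
With one net inversion, destructive interference in reflection requires 2 n t = m λ.
λ = 2 n t / m. The fourth-longest wavelength is m = 4: λ = 2 × 2.291 × 340 / 4.00 = 389 nm.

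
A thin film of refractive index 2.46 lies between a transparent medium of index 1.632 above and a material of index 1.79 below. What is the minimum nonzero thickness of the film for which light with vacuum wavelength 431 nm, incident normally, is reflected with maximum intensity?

43.8 nm

Ray reflecting at the top interface goes from n = 1.632 toward n = 2.46: a half-wave phase shift.
Bottom surface (2.46 → 1.79): reflection off a lower-index medium gives no phase shift.
The two reflections differ by half a wavelength.
For maximum reflection here: 2 n t = (m + ½) λ.
Minimum at m = 0: t = λ / (4 n) = 431 / (4 × 2.46) = 43.8 nm.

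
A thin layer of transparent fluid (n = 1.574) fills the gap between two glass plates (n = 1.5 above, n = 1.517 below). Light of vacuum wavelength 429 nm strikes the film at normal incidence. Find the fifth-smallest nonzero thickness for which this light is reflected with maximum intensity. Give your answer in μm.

0.613 μm

Ray reflecting at the top interface goes from n = 1.5 toward n = 1.574: a half-wave phase shift.
Bottom surface (1.574 → 1.517): reflection off a lower-index medium gives no phase shift.
The two reflections differ by half a wavelength.
With one net inversion, constructive interference in reflection requires 2 n t = (m + ½) λ.
The fifth-smallest nonzero thickness corresponds to m = 4: t = (m + ½) λ / (2 n) = 4.50 × 429 / (2 × 1.574) = 613 nm.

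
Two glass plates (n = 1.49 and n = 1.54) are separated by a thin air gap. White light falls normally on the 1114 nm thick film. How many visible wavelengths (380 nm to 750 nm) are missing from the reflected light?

3

Ray reflecting at the top interface goes from n = 1.49 toward n = 1.0: no phase shift.
At the lower boundary (n = 1.0 to n = 1.54) the reflected ray undergoes a half-wave phase shift.
The two reflections differ by half a wavelength.
With one net inversion, destructive interference in reflection requires 2 n t = m λ.
λ = 2 n t / m = 2228 / m nm.
m=2: 1114 nm (IR); m=3: 743 nm (visible); m=4: 557 nm (visible); m=5: 446 nm (visible); m=6: 371 nm (UV).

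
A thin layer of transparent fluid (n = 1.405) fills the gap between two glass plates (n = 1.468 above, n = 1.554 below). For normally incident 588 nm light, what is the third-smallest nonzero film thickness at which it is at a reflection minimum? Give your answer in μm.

At the upper boundary (n = 1.468 to n = 1.405) the reflected ray undergoes no phase shift.
At the lower boundary (n = 1.405 to n = 1.554) the reflected ray undergoes a half-wave phase shift.
The two reflections differ by half a wavelength.
With one net inversion, destructive interference in reflection requires 2 n t = m λ.
The third-smallest nonzero thickness corresponds to m = 3: t = m λ / (2 n) = 3.00 × 588 / (2 × 1.405) = 628 nm.

0.628 μm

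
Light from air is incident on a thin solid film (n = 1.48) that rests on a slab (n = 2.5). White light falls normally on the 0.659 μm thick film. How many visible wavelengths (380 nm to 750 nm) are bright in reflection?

3

Ray reflecting at the top interface goes from n = 1.0 toward n = 1.48: a half-wave phase shift.
At the lower boundary (n = 1.48 to n = 2.5) the reflected ray undergoes a half-wave phase shift.
Net: no relative phase inversion (both shifts match).
With no net inversion, constructive interference in reflection requires 2 n t = m λ.
λ = 2 n t / m = 1951 / m nm.
m=2: 975 nm (IR); m=3: 650 nm (visible); m=4: 488 nm (visible); m=5: 390 nm (visible); m=6: 325 nm (UV).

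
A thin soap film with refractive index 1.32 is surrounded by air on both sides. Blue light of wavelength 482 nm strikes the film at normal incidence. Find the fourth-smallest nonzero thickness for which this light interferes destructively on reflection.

Ray reflecting at the top interface goes from n = 1.0 toward n = 1.32: a half-wave phase shift.
At the lower boundary (n = 1.32 to n = 1.0) the reflected ray undergoes no phase shift.
The two reflections differ by half a wavelength.
So the condition for destructive reflection is 2 n t = m λ.
The fourth-smallest nonzero thickness corresponds to m = 4: t = m λ / (2 n) = 4.00 × 482 / (2 × 1.32) = 730 nm.

730 nm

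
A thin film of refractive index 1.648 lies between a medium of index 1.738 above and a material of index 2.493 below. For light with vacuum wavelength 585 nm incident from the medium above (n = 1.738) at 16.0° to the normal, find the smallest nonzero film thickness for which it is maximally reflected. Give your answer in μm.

Ray reflecting at the top interface goes from n = 1.738 toward n = 1.648: no phase shift.
At the lower boundary (n = 1.648 to n = 2.493) the reflected ray undergoes a half-wave phase shift.
Net: one phase inversion between the two reflected rays.
With one net inversion, constructive interference in reflection requires 2 n t cos θ_r = (m + ½) λ.
Snell's law: 1.738 sin 16.0° = 1.648 sin θ_r → sin θ_r = 0.291, cos θ_r = 0.957.
Minimum at m = 0: t = λ / (4 n cos θ_r) = 585 / (4 × 1.648 × 0.957) = 92.7 nm.

0.0927 μm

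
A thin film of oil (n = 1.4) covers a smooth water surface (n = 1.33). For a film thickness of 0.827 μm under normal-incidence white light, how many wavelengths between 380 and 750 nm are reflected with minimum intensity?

3

Top surface (1.0 → 1.4): reflection off a higher-index medium gives a half-wave phase shift.
At the lower boundary (n = 1.4 to n = 1.33) the reflected ray undergoes no phase shift.
Net: one phase inversion between the two reflected rays.
So the condition for destructive reflection is 2 n t = m λ.
λ = 2 n t / m = 2316 / m nm.
m=3: 772 nm (IR); m=4: 579 nm (visible); m=5: 463 nm (visible); m=6: 386 nm (visible); m=7: 331 nm (UV).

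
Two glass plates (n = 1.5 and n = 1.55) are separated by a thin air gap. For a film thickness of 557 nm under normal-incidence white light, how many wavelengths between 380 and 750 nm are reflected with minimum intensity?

Top surface (1.5 → 1.0): reflection off a lower-index medium gives no phase shift.
Bottom surface (1.0 → 1.55): reflection off a higher-index medium gives a half-wave phase shift.
Net: one phase inversion between the two reflected rays.
For dark reflection here: 2 n t = m λ.
λ = 2 n t / m = 1114 / m nm.
m=1: 1114 nm (IR); m=2: 557 nm (visible); m=3: 371 nm (UV).

1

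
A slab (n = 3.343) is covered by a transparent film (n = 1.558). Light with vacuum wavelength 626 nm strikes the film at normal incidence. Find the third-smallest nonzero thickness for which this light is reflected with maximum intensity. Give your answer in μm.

0.603 μm

At the upper boundary (n = 1.0 to n = 1.558) the reflected ray undergoes a half-wave phase shift.
Bottom surface (1.558 → 3.343): reflection off a higher-index medium gives a half-wave phase shift.
The two reflections carry the same phase change, so no net offset.
With no net inversion, constructive interference in reflection requires 2 n t = m λ.
The third-smallest nonzero thickness corresponds to m = 3: t = m λ / (2 n) = 3.00 × 626 / (2 × 1.558) = 603 nm.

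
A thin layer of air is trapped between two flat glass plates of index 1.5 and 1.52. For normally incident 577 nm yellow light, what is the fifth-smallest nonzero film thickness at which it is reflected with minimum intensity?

1443 nm

At the upper boundary (n = 1.5 to n = 1.0) the reflected ray undergoes no phase shift.
Bottom surface (1.0 → 1.52): reflection off a higher-index medium gives a half-wave phase shift.
Exactly one π shift → a net half-wave offset.
For minimum reflection here: 2 n t = m λ.
The fifth-smallest nonzero thickness corresponds to m = 5: t = m λ / (2 n) = 5.00 × 577 / (2 × 1.0) = 1443 nm.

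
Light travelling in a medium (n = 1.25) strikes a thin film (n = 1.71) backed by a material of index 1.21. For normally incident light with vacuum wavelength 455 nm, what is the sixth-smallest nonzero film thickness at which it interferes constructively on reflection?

Ray reflecting at the top interface goes from n = 1.25 toward n = 1.71: a half-wave phase shift.
Bottom surface (1.71 → 1.21): reflection off a lower-index medium gives no phase shift.
Net: one phase inversion between the two reflected rays.
For bright reflection here: 2 n t = (m + ½) λ.
The sixth-smallest nonzero thickness corresponds to m = 5: t = (m + ½) λ / (2 n) = 5.50 × 455 / (2 × 1.71) = 732 nm.

732 nm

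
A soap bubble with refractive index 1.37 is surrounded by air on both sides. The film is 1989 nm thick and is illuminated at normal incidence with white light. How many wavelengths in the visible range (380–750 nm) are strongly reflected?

7

At the upper boundary (n = 1.0 to n = 1.37) the reflected ray undergoes a half-wave phase shift.
Ray reflecting at the bottom interface goes from n = 1.37 toward n = 1.0: no phase shift.
Net: one phase inversion between the two reflected rays.
For bright reflection here: 2 n t = (m + ½) λ.
λ = 2 n t / (m + ½) = 5450 / (m + ½) nm.
m=6: 838 nm (IR); m=7: 727 nm (visible); m=8: 641 nm (visible); m=9: 574 nm (visible); m=10: 519 nm (visible); m=11: 474 nm (visible); m=12: 436 nm (visible); m=13: 404 nm (visible); m=14: 376 nm (UV).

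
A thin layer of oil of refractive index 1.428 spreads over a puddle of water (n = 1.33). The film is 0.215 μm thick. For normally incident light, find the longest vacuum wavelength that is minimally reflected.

614 nm

At the upper boundary (n = 1.0 to n = 1.428) the reflected ray undergoes a half-wave phase shift.
Ray reflecting at the bottom interface goes from n = 1.428 toward n = 1.33: no phase shift.
Net: one phase inversion between the two reflected rays.
With one net inversion, destructive interference in reflection requires 2 n t = m λ.
λ = 2 n t / m. The longest wavelength is m = 1: λ = 2 × 1.428 × 215 / 1.00 = 614 nm.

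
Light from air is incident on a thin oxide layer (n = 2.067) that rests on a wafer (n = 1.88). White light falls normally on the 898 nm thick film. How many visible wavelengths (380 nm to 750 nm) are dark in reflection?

Top surface (1.0 → 2.067): reflection off a higher-index medium gives a half-wave phase shift.
At the lower boundary (n = 2.067 to n = 1.88) the reflected ray undergoes no phase shift.
Net: one phase inversion between the two reflected rays.
For dark reflection here: 2 n t = m λ.
λ = 2 n t / m = 3712 / m nm.
m=4: 928 nm (IR); m=5: 742 nm (visible); m=6: 619 nm (visible); m=7: 530 nm (visible); m=8: 464 nm (visible); m=9: 412 nm (visible); m=10: 371 nm (UV).

5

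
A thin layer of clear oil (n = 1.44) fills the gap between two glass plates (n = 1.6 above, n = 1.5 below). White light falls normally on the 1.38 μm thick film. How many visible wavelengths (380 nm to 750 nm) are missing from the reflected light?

At the upper boundary (n = 1.6 to n = 1.44) the reflected ray undergoes no phase shift.
Bottom surface (1.44 → 1.5): reflection off a higher-index medium gives a half-wave phase shift.
Net: one phase inversion between the two reflected rays.
With one net inversion, destructive interference in reflection requires 2 n t = m λ.
λ = 2 n t / m = 3974 / m nm.
m=5: 795 nm (IR); m=6: 662 nm (visible); m=7: 568 nm (visible); m=8: 497 nm (visible); m=9: 442 nm (visible); m=10: 397 nm (visible); m=11: 361 nm (UV).

5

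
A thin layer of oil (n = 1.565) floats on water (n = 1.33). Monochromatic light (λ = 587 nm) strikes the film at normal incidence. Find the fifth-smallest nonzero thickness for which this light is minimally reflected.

938 nm

Top surface (1.0 → 1.565): reflection off a higher-index medium gives a half-wave phase shift.
Ray reflecting at the bottom interface goes from n = 1.565 toward n = 1.33: no phase shift.
Exactly one π shift → a net half-wave offset.
For minimum reflection here: 2 n t = m λ.
The fifth-smallest nonzero thickness corresponds to m = 5: t = m λ / (2 n) = 5.00 × 587 / (2 × 1.565) = 938 nm.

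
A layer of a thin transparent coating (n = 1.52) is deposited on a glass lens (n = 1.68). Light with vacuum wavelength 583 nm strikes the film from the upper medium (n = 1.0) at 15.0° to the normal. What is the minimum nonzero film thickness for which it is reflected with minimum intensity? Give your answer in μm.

0.0973 μm

At the upper boundary (n = 1.0 to n = 1.52) the reflected ray undergoes a half-wave phase shift.
Bottom surface (1.52 → 1.68): reflection off a higher-index medium gives a half-wave phase shift.
Zero or two π shifts → no net half-wave offset.
So the condition for destructive reflection is 2 n t cos θ_r = (m + ½) λ.
Snell's law: 1.0 sin 15.0° = 1.52 sin θ_r → sin θ_r = 0.170, cos θ_r = 0.985.
Minimum at m = 0: t = λ / (4 n cos θ_r) = 583 / (4 × 1.52 × 0.985) = 97.3 nm.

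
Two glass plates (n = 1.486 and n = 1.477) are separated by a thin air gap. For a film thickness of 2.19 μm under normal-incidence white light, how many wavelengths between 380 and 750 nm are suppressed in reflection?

6

Top surface (1.486 → 1.0): reflection off a lower-index medium gives no phase shift.
At the lower boundary (n = 1.0 to n = 1.477) the reflected ray undergoes a half-wave phase shift.
Exactly one π shift → a net half-wave offset.
For minimum reflection here: 2 n t = m λ.
λ = 2 n t / m = 4380 / m nm.
m=5: 876 nm (IR); m=6: 730 nm (visible); m=7: 626 nm (visible); m=8: 548 nm (visible); m=9: 487 nm (visible); m=10: 438 nm (visible); m=11: 398 nm (visible); m=12: 365 nm (UV).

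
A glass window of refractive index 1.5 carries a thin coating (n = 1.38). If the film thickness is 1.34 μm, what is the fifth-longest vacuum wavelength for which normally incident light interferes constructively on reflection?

740 nm

Top surface (1.0 → 1.38): reflection off a higher-index medium gives a half-wave phase shift.
At the lower boundary (n = 1.38 to n = 1.5) the reflected ray undergoes a half-wave phase shift.
Zero or two π shifts → no net half-wave offset.
For strong reflection here: 2 n t = m λ.
λ = 2 n t / m. The fifth-longest wavelength is m = 5: λ = 2 × 1.38 × 1340 / 5.00 = 740 nm.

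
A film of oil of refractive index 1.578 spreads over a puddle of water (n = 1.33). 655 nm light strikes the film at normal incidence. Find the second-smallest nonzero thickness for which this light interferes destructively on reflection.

Top surface (1.0 → 1.578): reflection off a higher-index medium gives a half-wave phase shift.
Ray reflecting at the bottom interface goes from n = 1.578 toward n = 1.33: no phase shift.
Exactly one π shift → a net half-wave offset.
For weak reflection here: 2 n t = m λ.
The second-smallest nonzero thickness corresponds to m = 2: t = m λ / (2 n) = 2.00 × 655 / (2 × 1.578) = 415 nm.

415 nm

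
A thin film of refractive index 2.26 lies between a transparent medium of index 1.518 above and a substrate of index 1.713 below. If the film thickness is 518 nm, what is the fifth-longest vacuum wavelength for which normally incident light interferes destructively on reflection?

468 nm

Ray reflecting at the top interface goes from n = 1.518 toward n = 2.26: a half-wave phase shift.
Ray reflecting at the bottom interface goes from n = 2.26 toward n = 1.713: no phase shift.
Net: one phase inversion between the two reflected rays.
For dark reflection here: 2 n t = m λ.
λ = 2 n t / m. The fifth-longest wavelength is m = 5: λ = 2 × 2.26 × 518 / 5.00 = 468 nm.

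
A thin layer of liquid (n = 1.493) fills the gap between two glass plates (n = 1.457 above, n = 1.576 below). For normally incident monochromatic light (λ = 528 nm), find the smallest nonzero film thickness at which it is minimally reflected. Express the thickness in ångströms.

884 Å

Top surface (1.457 → 1.493): reflection off a higher-index medium gives a half-wave phase shift.
At the lower boundary (n = 1.493 to n = 1.576) the reflected ray undergoes a half-wave phase shift.
Net: no relative phase inversion (both shifts match).
So the condition for destructive reflection is 2 n t = (m + ½) λ.
Minimum at m = 0: t = λ / (4 n) = 528 / (4 × 1.493) = 88.4 nm.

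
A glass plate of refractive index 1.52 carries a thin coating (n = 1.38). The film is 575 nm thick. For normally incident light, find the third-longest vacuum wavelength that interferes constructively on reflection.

529 nm

Top surface (1.0 → 1.38): reflection off a higher-index medium gives a half-wave phase shift.
Bottom surface (1.38 → 1.52): reflection off a higher-index medium gives a half-wave phase shift.
Net: no relative phase inversion (both shifts match).
With no net inversion, constructive interference in reflection requires 2 n t = m λ.
λ = 2 n t / m. The third-longest wavelength is m = 3: λ = 2 × 1.38 × 575 / 3.00 = 529 nm.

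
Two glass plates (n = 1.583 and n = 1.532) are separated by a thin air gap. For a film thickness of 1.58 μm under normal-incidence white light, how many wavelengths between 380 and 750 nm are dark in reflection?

4

At the upper boundary (n = 1.583 to n = 1.0) the reflected ray undergoes no phase shift.
Ray reflecting at the bottom interface goes from n = 1.0 toward n = 1.532: a half-wave phase shift.
Net: one phase inversion between the two reflected rays.
So the condition for destructive reflection is 2 n t = m λ.
λ = 2 n t / m = 3160 / m nm.
m=4: 790 nm (IR); m=5: 632 nm (visible); m=6: 527 nm (visible); m=7: 451 nm (visible); m=8: 395 nm (visible); m=9: 351 nm (UV).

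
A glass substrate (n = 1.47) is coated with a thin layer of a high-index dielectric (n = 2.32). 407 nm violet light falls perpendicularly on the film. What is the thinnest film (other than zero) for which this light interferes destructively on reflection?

87.7 nm

Ray reflecting at the top interface goes from n = 1.0 toward n = 2.32: a half-wave phase shift.
Ray reflecting at the bottom interface goes from n = 2.32 toward n = 1.47: no phase shift.
The two reflections differ by half a wavelength.
So the condition for destructive reflection is 2 n t = m λ.
Minimum nonzero at m = 1: t = λ / (2 n) = 407 / (2 × 2.32) = 87.7 nm.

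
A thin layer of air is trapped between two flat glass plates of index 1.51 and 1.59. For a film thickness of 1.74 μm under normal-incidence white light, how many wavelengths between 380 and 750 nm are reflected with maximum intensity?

4

Top surface (1.51 → 1.0): reflection off a lower-index medium gives no phase shift.
Ray reflecting at the bottom interface goes from n = 1.0 toward n = 1.59: a half-wave phase shift.
Exactly one π shift → a net half-wave offset.
So the condition for constructive reflection is 2 n t = (m + ½) λ.
λ = 2 n t / (m + ½) = 3480 / (m + ½) nm.
m=4: 773 nm (IR); m=5: 633 nm (visible); m=6: 535 nm (visible); m=7: 464 nm (visible); m=8: 409 nm (visible); m=9: 366 nm (UV).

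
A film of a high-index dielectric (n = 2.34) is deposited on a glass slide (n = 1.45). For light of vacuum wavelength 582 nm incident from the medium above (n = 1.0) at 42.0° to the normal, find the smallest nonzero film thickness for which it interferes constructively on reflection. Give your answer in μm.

Top surface (1.0 → 2.34): reflection off a higher-index medium gives a half-wave phase shift.
Ray reflecting at the bottom interface goes from n = 2.34 toward n = 1.45: no phase shift.
Net: one phase inversion between the two reflected rays.
So the condition for constructive reflection is 2 n t cos θ_r = (m + ½) λ.
Snell's law: 1.0 sin 42.0° = 2.34 sin θ_r → sin θ_r = 0.286, cos θ_r = 0.958.
Minimum at m = 0: t = λ / (4 n cos θ_r) = 582 / (4 × 2.34 × 0.958) = 64.9 nm.

0.0649 μm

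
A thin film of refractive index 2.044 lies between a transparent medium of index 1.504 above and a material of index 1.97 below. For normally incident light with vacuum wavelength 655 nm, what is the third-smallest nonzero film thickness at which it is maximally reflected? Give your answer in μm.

Top surface (1.504 → 2.044): reflection off a higher-index medium gives a half-wave phase shift.
Bottom surface (2.044 → 1.97): reflection off a lower-index medium gives no phase shift.
Exactly one π shift → a net half-wave offset.
So the condition for constructive reflection is 2 n t = (m + ½) λ.
The third-smallest nonzero thickness corresponds to m = 2: t = (m + ½) λ / (2 n) = 2.50 × 655 / (2 × 2.044) = 401 nm.

0.401 μm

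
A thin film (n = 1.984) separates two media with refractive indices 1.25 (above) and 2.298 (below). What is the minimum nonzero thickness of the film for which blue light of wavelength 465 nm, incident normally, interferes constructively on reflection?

117 nm

At the upper boundary (n = 1.25 to n = 1.984) the reflected ray undergoes a half-wave phase shift.
Bottom surface (1.984 → 2.298): reflection off a higher-index medium gives a half-wave phase shift.
Zero or two π shifts → no net half-wave offset.
For strong reflection here: 2 n t = m λ.
Minimum nonzero at m = 1: t = λ / (2 n) = 465 / (2 × 1.984) = 117 nm.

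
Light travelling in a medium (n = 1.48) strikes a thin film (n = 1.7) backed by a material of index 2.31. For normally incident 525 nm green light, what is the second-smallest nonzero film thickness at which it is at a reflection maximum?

Ray reflecting at the top interface goes from n = 1.48 toward n = 1.7: a half-wave phase shift.
At the lower boundary (n = 1.7 to n = 2.31) the reflected ray undergoes a half-wave phase shift.
Zero or two π shifts → no net half-wave offset.
So the condition for constructive reflection is 2 n t = m λ.
The second-smallest nonzero thickness corresponds to m = 2: t = m λ / (2 n) = 2.00 × 525 / (2 × 1.7) = 309 nm.

309 nm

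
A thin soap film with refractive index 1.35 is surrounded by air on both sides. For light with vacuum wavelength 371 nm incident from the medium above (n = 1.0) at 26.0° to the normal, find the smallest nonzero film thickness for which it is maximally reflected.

72.6 nm

Ray reflecting at the top interface goes from n = 1.0 toward n = 1.35: a half-wave phase shift.
Ray reflecting at the bottom interface goes from n = 1.35 toward n = 1.0: no phase shift.
The two reflections differ by half a wavelength.
So the condition for constructive reflection is 2 n t cos θ_r = (m + ½) λ.
Snell's law: 1.0 sin 26.0° = 1.35 sin θ_r → sin θ_r = 0.325, cos θ_r = 0.946.
Minimum at m = 0: t = λ / (4 n cos θ_r) = 371 / (4 × 1.35 × 0.946) = 72.6 nm.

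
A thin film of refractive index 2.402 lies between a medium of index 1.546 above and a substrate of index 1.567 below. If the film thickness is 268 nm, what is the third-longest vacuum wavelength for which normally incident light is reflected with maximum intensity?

Top surface (1.546 → 2.402): reflection off a higher-index medium gives a half-wave phase shift.
Ray reflecting at the bottom interface goes from n = 2.402 toward n = 1.567: no phase shift.
Net: one phase inversion between the two reflected rays.
For maximum reflection here: 2 n t = (m + ½) λ.
λ = 2 n t / (m + ½). The third-longest wavelength is m = 2: λ = 2 × 2.402 × 268 / 2.50 = 515 nm.

515 nm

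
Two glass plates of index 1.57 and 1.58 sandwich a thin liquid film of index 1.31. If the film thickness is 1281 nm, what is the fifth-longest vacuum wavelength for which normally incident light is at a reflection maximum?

746 nm

Top surface (1.57 → 1.31): reflection off a lower-index medium gives no phase shift.
At the lower boundary (n = 1.31 to n = 1.58) the reflected ray undergoes a half-wave phase shift.
Exactly one π shift → a net half-wave offset.
So the condition for constructive reflection is 2 n t = (m + ½) λ.
λ = 2 n t / (m + ½). The fifth-longest wavelength is m = 4: λ = 2 × 1.31 × 1281 / 4.50 = 746 nm.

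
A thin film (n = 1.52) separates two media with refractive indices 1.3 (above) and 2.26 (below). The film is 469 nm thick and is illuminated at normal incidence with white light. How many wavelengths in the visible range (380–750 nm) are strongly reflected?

Top surface (1.3 → 1.52): reflection off a higher-index medium gives a half-wave phase shift.
At the lower boundary (n = 1.52 to n = 2.26) the reflected ray undergoes a half-wave phase shift.
The two reflections carry the same phase change, so no net offset.
So the condition for constructive reflection is 2 n t = m λ.
λ = 2 n t / m = 1426 / m nm.
m=1: 1426 nm (IR); m=2: 713 nm (visible); m=3: 475 nm (visible); m=4: 356 nm (UV).

2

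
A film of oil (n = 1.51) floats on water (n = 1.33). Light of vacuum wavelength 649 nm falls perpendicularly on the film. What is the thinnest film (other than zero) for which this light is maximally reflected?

107 nm

Top surface (1.0 → 1.51): reflection off a higher-index medium gives a half-wave phase shift.
Ray reflecting at the bottom interface goes from n = 1.51 toward n = 1.33: no phase shift.
Net: one phase inversion between the two reflected rays.
So the condition for constructive reflection is 2 n t = (m + ½) λ.
Minimum at m = 0: t = λ / (4 n) = 649 / (4 × 1.51) = 107 nm.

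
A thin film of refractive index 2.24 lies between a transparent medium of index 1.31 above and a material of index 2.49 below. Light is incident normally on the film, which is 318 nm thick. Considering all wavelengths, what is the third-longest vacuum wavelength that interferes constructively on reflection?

475 nm

Ray reflecting at the top interface goes from n = 1.31 toward n = 2.24: a half-wave phase shift.
Ray reflecting at the bottom interface goes from n = 2.24 toward n = 2.49: a half-wave phase shift.
The two reflections carry the same phase change, so no net offset.
For bright reflection here: 2 n t = m λ.
λ = 2 n t / m. The third-longest wavelength is m = 3: λ = 2 × 2.24 × 318 / 3.00 = 475 nm.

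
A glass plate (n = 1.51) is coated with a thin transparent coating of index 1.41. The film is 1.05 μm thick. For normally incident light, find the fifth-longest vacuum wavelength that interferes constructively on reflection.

Ray reflecting at the top interface goes from n = 1.0 toward n = 1.41: a half-wave phase shift.
At the lower boundary (n = 1.41 to n = 1.51) the reflected ray undergoes a half-wave phase shift.
The two reflections carry the same phase change, so no net offset.
So the condition for constructive reflection is 2 n t = m λ.
λ = 2 n t / m. The fifth-longest wavelength is m = 5: λ = 2 × 1.41 × 1050 / 5.00 = 592 nm.

592 nm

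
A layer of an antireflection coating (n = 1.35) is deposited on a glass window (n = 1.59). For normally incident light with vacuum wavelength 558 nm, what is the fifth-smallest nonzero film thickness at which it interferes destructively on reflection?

At the upper boundary (n = 1.0 to n = 1.35) the reflected ray undergoes a half-wave phase shift.
Ray reflecting at the bottom interface goes from n = 1.35 toward n = 1.59: a half-wave phase shift.
Net: no relative phase inversion (both shifts match).
For dark reflection here: 2 n t = (m + ½) λ.
The fifth-smallest nonzero thickness corresponds to m = 4: t = (m + ½) λ / (2 n) = 4.50 × 558 / (2 × 1.35) = 930 nm.

930 nm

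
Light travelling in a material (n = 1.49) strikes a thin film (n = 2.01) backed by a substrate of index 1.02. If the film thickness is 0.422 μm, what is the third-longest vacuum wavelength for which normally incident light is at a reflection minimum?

565 nm

At the upper boundary (n = 1.49 to n = 2.01) the reflected ray undergoes a half-wave phase shift.
Ray reflecting at the bottom interface goes from n = 2.01 toward n = 1.02: no phase shift.
The two reflections differ by half a wavelength.
For dark reflection here: 2 n t = m λ.
λ = 2 n t / m. The third-longest wavelength is m = 3: λ = 2 × 2.01 × 422 / 3.00 = 565 nm.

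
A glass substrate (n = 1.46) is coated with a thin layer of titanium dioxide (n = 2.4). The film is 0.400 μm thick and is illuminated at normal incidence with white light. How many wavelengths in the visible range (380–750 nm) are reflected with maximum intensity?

Top surface (1.0 → 2.4): reflection off a higher-index medium gives a half-wave phase shift.
Bottom surface (2.4 → 1.46): reflection off a lower-index medium gives no phase shift.
Exactly one π shift → a net half-wave offset.
For bright reflection here: 2 n t = (m + ½) λ.
λ = 2 n t / (m + ½) = 1920 / (m + ½) nm.
m=2: 768 nm (IR); m=3: 549 nm (visible); m=4: 427 nm (visible); m=5: 349 nm (UV).

2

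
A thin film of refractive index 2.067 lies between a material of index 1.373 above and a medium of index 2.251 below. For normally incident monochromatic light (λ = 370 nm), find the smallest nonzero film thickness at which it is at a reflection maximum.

89.5 nm

At the upper boundary (n = 1.373 to n = 2.067) the reflected ray undergoes a half-wave phase shift.
Ray reflecting at the bottom interface goes from n = 2.067 toward n = 2.251: a half-wave phase shift.
Net: no relative phase inversion (both shifts match).
With no net inversion, constructive interference in reflection requires 2 n t = m λ.
Minimum nonzero at m = 1: t = λ / (2 n) = 370 / (2 × 2.067) = 89.5 nm.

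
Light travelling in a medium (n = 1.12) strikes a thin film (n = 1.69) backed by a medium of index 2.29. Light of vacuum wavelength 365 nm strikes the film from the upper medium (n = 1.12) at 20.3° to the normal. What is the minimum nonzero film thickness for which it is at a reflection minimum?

55.5 nm

Ray reflecting at the top interface goes from n = 1.12 toward n = 1.69: a half-wave phase shift.
Bottom surface (1.69 → 2.29): reflection off a higher-index medium gives a half-wave phase shift.
Zero or two π shifts → no net half-wave offset.
For dark reflection here: 2 n t cos θ_r = (m + ½) λ.
Snell's law: 1.12 sin 20.3° = 1.69 sin θ_r → sin θ_r = 0.230, cos θ_r = 0.973.
Minimum at m = 0: t = λ / (4 n cos θ_r) = 365 / (4 × 1.69 × 0.973) = 55.5 nm.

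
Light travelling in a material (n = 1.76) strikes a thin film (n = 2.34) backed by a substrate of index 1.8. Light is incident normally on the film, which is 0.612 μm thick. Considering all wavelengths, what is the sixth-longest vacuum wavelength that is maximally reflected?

521 nm

At the upper boundary (n = 1.76 to n = 2.34) the reflected ray undergoes a half-wave phase shift.
At the lower boundary (n = 2.34 to n = 1.8) the reflected ray undergoes no phase shift.
The two reflections differ by half a wavelength.
For strong reflection here: 2 n t = (m + ½) λ.
λ = 2 n t / (m + ½). The sixth-longest wavelength is m = 5: λ = 2 × 2.34 × 612 / 5.50 = 521 nm.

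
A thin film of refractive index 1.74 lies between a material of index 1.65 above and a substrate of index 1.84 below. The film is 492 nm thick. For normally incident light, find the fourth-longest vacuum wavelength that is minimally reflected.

At the upper boundary (n = 1.65 to n = 1.74) the reflected ray undergoes a half-wave phase shift.
At the lower boundary (n = 1.74 to n = 1.84) the reflected ray undergoes a half-wave phase shift.
Zero or two π shifts → no net half-wave offset.
So the condition for destructive reflection is 2 n t = (m + ½) λ.
λ = 2 n t / (m + ½). The fourth-longest wavelength is m = 3: λ = 2 × 1.74 × 492 / 3.50 = 489 nm.

489 nm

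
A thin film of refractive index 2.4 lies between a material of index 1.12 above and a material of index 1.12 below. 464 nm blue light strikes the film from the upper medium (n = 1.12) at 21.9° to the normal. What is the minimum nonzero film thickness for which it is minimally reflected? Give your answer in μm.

0.0982 μm

Top surface (1.12 → 2.4): reflection off a higher-index medium gives a half-wave phase shift.
Ray reflecting at the bottom interface goes from n = 2.4 toward n = 1.12: no phase shift.
Exactly one π shift → a net half-wave offset.
With one net inversion, destructive interference in reflection requires 2 n t cos θ_r = m λ.
Snell's law: 1.12 sin 21.9° = 2.4 sin θ_r → sin θ_r = 0.174, cos θ_r = 0.985.
Minimum nonzero at m = 1: t = λ / (2 n cos θ_r) = 464 / (2 × 2.4 × 0.985) = 98.2 nm.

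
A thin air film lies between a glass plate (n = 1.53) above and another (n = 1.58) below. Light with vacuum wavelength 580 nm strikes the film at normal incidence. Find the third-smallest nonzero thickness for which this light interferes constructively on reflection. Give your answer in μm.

0.725 μm

Ray reflecting at the top interface goes from n = 1.53 toward n = 1.0: no phase shift.
Bottom surface (1.0 → 1.58): reflection off a higher-index medium gives a half-wave phase shift.
Exactly one π shift → a net half-wave offset.
So the condition for constructive reflection is 2 n t = (m + ½) λ.
The third-smallest nonzero thickness corresponds to m = 2: t = (m + ½) λ / (2 n) = 2.50 × 580 / (2 × 1.0) = 725 nm.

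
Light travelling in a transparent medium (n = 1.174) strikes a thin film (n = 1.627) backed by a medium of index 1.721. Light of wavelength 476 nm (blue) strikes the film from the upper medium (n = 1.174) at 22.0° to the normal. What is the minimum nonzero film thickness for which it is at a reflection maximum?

152 nm

Ray reflecting at the top interface goes from n = 1.174 toward n = 1.627: a half-wave phase shift.
Bottom surface (1.627 → 1.721): reflection off a higher-index medium gives a half-wave phase shift.
Zero or two π shifts → no net half-wave offset.
For maximum reflection here: 2 n t cos θ_r = m λ.
Snell's law: 1.174 sin 22.0° = 1.627 sin θ_r → sin θ_r = 0.270, cos θ_r = 0.963.
Minimum nonzero at m = 1: t = λ / (2 n cos θ_r) = 476 / (2 × 1.627 × 0.963) = 152 nm.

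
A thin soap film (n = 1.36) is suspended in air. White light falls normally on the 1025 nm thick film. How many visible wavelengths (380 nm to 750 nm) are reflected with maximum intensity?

At the upper boundary (n = 1.0 to n = 1.36) the reflected ray undergoes a half-wave phase shift.
Bottom surface (1.36 → 1.0): reflection off a lower-index medium gives no phase shift.
Net: one phase inversion between the two reflected rays.
With one net inversion, constructive interference in reflection requires 2 n t = (m + ½) λ.
λ = 2 n t / (m + ½) = 2788 / (m + ½) nm.
m=3: 797 nm (IR); m=4: 620 nm (visible); m=5: 507 nm (visible); m=6: 429 nm (visible); m=7: 372 nm (UV).

3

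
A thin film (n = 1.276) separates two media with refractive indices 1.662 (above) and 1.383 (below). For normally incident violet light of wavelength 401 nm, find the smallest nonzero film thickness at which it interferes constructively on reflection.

Top surface (1.662 → 1.276): reflection off a lower-index medium gives no phase shift.
Bottom surface (1.276 → 1.383): reflection off a higher-index medium gives a half-wave phase shift.
Exactly one π shift → a net half-wave offset.
So the condition for constructive reflection is 2 n t = (m + ½) λ.
Minimum at m = 0: t = λ / (4 n) = 401 / (4 × 1.276) = 78.6 nm.

78.6 nm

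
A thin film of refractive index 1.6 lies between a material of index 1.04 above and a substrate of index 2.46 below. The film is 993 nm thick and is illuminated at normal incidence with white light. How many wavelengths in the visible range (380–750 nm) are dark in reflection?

4

Top surface (1.04 → 1.6): reflection off a higher-index medium gives a half-wave phase shift.
Ray reflecting at the bottom interface goes from n = 1.6 toward n = 2.46: a half-wave phase shift.
The two reflections carry the same phase change, so no net offset.
For minimum reflection here: 2 n t = (m + ½) λ.
λ = 2 n t / (m + ½) = 3178 / (m + ½) nm.
m=3: 908 nm (IR); m=4: 706 nm (visible); m=5: 578 nm (visible); m=6: 489 nm (visible); m=7: 424 nm (visible); m=8: 374 nm (UV).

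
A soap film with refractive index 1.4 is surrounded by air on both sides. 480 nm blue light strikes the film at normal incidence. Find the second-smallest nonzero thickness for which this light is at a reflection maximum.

At the upper boundary (n = 1.0 to n = 1.4) the reflected ray undergoes a half-wave phase shift.
Bottom surface (1.4 → 1.0): reflection off a lower-index medium gives no phase shift.
The two reflections differ by half a wavelength.
So the condition for constructive reflection is 2 n t = (m + ½) λ.
The second-smallest nonzero thickness corresponds to m = 1: t = (m + ½) λ / (2 n) = 1.50 × 480 / (2 × 1.4) = 257 nm.

257 nm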